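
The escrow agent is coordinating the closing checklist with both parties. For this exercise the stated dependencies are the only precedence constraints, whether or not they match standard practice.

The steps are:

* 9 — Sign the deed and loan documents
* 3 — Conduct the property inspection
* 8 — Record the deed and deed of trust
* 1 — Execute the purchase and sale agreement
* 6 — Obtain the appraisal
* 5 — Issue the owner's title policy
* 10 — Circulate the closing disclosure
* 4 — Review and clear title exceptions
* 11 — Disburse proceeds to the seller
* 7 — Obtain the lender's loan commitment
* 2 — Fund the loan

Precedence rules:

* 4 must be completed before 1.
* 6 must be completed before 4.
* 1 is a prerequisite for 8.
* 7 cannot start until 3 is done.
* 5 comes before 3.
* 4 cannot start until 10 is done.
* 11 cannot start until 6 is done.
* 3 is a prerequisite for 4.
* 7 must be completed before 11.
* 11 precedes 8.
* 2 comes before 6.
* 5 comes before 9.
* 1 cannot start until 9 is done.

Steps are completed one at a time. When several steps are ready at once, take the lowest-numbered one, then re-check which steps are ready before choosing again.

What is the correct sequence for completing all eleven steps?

Nothing is required for 2, 5 and 10. 2 has the earlier label → 2 first.
Now 5, 6 and 10 have their prerequisites met. 5 has the earlier label, so 5 next.
Now 3, 6, 9 and 10 have their prerequisites met. 3 has the earlier label, so 3 next.
Now 6, 7, 9 and 10 have their prerequisites met. 6 has the earlier label, so 6 next.
7, 9 and 10 are all available; 7 has the earlier label → 7.
11 now also ready, so the ready set is {9, 10, 11}; 9 has the earlier label → 9.
Now 10 and 11 have their prerequisites met. 10 has the earlier label, so 10 next.
4 now also ready, so the ready set is {4, 11}; 4 has the earlier label → 4.
1 and 11 are both available; 1 has the earlier label → 1.
Next only 11 has its prerequisites met → 11.
8 needed 1 and 11, now all done → 8.

2 → 5 → 3 → 6 → 7 → 9 → 10 → 4 → 1 → 11 → 8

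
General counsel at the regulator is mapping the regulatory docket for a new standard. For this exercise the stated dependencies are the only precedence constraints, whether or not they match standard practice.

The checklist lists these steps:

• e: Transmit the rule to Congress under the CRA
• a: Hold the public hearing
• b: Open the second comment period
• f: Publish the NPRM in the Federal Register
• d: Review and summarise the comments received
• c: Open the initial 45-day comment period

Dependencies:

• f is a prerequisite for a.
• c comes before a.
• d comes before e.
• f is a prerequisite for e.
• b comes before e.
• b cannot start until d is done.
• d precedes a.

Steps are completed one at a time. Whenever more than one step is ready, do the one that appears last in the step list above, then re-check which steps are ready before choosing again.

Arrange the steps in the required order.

c d f b a e

Nothing is required for c, d and f. c is listed later → c first.
Ready: d and f. d is listed later → d.
b now also ready, so the ready set is {f, b}; f is listed later → f.
Now b and a have their prerequisites met. b is listed later, so b next.
a and e are both available; a is listed later → a.
Next only e has its prerequisites met → e.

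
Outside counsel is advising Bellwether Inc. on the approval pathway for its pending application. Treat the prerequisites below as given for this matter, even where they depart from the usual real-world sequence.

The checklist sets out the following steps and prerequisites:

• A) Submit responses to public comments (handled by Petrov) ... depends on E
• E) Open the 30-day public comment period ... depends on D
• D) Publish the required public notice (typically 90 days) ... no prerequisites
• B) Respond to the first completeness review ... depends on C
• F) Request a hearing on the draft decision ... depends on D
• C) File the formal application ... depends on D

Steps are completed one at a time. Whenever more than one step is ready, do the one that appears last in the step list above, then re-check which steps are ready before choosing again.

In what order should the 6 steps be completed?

D has no prerequisites → D first.
Now C, F and E have their prerequisites met. C is listed later, so C next.
Now F, B and E have their prerequisites met. F is listed later, so F next.
B and E are both available; B is listed later → B.
E needed D, now all done → E.
Next only A has its prerequisites met → A.

D C F B E A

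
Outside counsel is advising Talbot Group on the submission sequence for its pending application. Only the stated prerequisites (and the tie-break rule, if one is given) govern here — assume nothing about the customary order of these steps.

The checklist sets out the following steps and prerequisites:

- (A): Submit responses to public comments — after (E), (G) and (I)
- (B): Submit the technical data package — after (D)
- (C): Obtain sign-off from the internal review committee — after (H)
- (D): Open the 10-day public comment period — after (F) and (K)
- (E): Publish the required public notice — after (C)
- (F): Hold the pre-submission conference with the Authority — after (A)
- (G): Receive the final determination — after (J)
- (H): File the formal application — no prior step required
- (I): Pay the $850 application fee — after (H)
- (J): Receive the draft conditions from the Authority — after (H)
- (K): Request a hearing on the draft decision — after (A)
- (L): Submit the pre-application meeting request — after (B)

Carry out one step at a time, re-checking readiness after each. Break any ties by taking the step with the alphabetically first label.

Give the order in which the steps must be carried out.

(H), (C), (E), (I), (J), (G), (A), (F), (K), (D), (B), (L)

(H) has no prerequisites → (H) first.
Ready: (C), (I) and (J). (C) has the earlier label → (C).
(E) now also ready, so the ready set is {(E), (I), (J)}; (E) has the earlier label → (E).
Ready: (I) and (J). (I) has the earlier label → (I).
Next only (J) has its prerequisites met → (J).
That leaves (G) as the only ready step → (G).
(A) is the only step now ready → (A).
Ready: (F) and (K). (F) has the earlier label → (F).
(K) needed (A), now all done → (K).
(D) needed (F) and (K), now all done → (D).
(B) is the only step now ready → (B).
(L) is the only step now ready → (L).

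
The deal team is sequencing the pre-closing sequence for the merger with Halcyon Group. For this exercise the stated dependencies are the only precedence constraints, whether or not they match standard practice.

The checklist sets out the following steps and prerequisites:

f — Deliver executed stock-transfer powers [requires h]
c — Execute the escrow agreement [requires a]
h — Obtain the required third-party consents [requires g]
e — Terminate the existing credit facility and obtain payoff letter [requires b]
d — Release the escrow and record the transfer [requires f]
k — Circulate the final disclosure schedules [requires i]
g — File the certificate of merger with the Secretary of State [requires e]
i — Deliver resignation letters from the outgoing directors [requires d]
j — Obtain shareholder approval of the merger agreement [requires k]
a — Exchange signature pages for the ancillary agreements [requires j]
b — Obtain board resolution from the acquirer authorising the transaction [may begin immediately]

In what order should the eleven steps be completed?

Only b has no prerequisites, so it is first.
e is the only step now ready → e.
g needed e, now all done → g.
h needed g, now all done → h.
Next only f has its prerequisites met → f.
d is the only step now ready → d.
i needed d, now all done → i.
That leaves k as the only ready step → k.
j needed k, now all done → j.
That leaves a as the only ready step → a.
That leaves c as the only ready step → c.

b, e, g, h, f, d, i, k, j, a, c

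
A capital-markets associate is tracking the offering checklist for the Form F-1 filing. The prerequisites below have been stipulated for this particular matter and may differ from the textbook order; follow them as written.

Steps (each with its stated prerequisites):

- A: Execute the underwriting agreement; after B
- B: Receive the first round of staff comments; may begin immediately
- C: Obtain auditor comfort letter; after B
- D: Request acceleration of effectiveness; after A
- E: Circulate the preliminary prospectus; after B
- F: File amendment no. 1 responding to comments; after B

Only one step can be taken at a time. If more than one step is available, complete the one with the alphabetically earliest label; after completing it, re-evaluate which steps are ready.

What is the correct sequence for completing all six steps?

B, A, C, D, E, F

B has no prerequisites → B first.
Ready: A, C, E and F. A has the earlier label → A.
D now also ready, so the ready set is {C, D, E, F}; C has the earlier label → C.
Now D, E and F have their prerequisites met. D has the earlier label, so D next.
Now E and F have their prerequisites met. E has the earlier label, so E next.
F is the only step now ready → F.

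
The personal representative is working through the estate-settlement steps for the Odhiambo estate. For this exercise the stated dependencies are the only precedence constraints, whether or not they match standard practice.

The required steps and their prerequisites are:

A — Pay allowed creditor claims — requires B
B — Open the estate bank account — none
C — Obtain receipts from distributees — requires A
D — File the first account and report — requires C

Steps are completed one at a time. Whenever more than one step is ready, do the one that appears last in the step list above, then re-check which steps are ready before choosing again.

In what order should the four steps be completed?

B is the only step with nothing outstanding, so it goes first.
A is the only step now ready → A.
C needed A, now all done → C.
D needed C, now all done → D.

B, A, C, D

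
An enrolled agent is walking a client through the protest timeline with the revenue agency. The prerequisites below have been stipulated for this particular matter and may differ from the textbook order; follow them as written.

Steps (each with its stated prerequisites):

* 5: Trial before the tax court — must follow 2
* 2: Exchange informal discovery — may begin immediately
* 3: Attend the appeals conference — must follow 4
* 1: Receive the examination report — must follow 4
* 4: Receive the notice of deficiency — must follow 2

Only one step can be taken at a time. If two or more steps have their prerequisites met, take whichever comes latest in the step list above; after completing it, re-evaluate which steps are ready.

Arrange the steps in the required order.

2, 4, 1, 3, 5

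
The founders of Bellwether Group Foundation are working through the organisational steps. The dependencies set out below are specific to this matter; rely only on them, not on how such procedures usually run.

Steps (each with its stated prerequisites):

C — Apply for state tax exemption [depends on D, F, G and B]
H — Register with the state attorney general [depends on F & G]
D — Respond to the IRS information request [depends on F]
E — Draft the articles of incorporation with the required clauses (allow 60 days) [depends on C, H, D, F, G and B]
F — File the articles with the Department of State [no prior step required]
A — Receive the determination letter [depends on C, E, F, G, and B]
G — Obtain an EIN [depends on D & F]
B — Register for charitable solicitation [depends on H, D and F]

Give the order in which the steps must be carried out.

F has no prerequisites → F first.
D is the only step now ready → D.
G is the only step now ready → G.
Next only H has its prerequisites met → H.
That leaves B as the only ready step → B.
C needed D, F, G and B, now all done → C.
E is the only step now ready → E.
A needed C, E, F, G and B, now all done → A.

F → D → G → H → B → C → E → A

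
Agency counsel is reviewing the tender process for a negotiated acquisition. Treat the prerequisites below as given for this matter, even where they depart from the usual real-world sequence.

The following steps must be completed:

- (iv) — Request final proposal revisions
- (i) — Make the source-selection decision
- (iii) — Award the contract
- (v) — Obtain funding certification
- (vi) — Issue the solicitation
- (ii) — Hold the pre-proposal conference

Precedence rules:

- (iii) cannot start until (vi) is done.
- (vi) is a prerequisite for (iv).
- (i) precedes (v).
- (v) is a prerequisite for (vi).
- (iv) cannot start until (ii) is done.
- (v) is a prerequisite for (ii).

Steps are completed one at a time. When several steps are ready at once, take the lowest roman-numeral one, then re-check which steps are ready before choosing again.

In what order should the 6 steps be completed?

(i) is the only step with nothing outstanding, so it goes first.
(v) is the only step now ready → (v).
(ii) and (vi) are both available; (ii) has the earlier label → (ii).
(vi) is the only step now ready → (vi).
Now (iii) and (iv) have their prerequisites met. (iii) has the earlier label, so (iii) next.
(iv) needed (ii) and (vi), now all done → (iv).

(i) → (v) → (ii) → (vi) → (iii) → (iv)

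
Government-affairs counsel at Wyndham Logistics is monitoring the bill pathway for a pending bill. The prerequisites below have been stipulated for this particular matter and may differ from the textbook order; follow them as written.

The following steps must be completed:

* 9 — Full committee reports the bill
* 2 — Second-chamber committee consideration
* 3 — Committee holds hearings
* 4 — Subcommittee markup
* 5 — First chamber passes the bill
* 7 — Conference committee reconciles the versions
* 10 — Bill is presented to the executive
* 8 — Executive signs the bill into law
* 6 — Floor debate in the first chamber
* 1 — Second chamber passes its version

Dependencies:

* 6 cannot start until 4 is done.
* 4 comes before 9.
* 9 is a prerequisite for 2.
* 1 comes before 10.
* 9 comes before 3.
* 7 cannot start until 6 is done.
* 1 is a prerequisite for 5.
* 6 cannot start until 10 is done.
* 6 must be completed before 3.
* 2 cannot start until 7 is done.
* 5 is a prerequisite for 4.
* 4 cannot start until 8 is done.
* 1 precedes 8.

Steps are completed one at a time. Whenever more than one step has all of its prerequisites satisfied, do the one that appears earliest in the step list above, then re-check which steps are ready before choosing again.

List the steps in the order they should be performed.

1 → 5 → 10 → 8 → 4 → 9 → 6 → 3 → 7 → 2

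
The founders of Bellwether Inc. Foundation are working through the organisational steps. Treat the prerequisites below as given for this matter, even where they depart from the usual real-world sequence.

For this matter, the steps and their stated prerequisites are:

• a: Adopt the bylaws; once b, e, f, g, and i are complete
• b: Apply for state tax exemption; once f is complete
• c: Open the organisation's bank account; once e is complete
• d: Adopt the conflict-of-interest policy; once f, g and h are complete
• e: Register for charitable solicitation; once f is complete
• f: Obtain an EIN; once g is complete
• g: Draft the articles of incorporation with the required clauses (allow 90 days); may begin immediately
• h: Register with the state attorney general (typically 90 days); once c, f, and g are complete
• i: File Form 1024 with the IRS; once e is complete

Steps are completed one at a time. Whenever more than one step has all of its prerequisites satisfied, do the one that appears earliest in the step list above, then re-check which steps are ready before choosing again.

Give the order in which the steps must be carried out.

g is the only step with nothing outstanding, so it goes first.
f is the only step now ready → f.
b and e are both available; b is listed earlier → b.
Next only e has its prerequisites met → e.
c and i are both available; c is listed earlier → c.
h now also ready, so the ready set is {h, i}; h is listed earlier → h.
d now also ready, so the ready set is {d, i}; d is listed earlier → d.
Next only i has its prerequisites met → i.
a is the only step now ready → a.

g, f, b, e, c, h, d, i, a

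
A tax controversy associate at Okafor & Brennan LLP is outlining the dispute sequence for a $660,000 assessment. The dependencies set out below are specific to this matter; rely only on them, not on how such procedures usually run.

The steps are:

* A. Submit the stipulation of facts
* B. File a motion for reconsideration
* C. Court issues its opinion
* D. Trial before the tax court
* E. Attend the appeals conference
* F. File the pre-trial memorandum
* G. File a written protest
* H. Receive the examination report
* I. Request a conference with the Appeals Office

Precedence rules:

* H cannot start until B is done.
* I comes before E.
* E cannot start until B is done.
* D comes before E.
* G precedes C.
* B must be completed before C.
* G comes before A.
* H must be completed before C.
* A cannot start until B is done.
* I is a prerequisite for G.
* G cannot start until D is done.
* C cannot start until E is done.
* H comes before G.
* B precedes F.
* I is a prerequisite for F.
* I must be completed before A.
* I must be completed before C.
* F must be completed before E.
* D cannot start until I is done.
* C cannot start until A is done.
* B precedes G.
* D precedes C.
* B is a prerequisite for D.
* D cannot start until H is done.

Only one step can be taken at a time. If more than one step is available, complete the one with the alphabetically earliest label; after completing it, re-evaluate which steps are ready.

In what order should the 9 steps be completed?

B and I have no prerequisites; B has the earlier label, so B is first.
H and I are both available; H has the earlier label → H.
Next only I has its prerequisites met → I.
Now D and F have their prerequisites met. D has the earlier label, so D next.
G now also ready, so the ready set is {F, G}; F has the earlier label → F.
E and G are both available; E has the earlier label → E.
G is the only step now ready → G.
A needed B, G and I, now all done → A.
C is the only step now ready → C.

B, H, I, D, F, E, G, A, C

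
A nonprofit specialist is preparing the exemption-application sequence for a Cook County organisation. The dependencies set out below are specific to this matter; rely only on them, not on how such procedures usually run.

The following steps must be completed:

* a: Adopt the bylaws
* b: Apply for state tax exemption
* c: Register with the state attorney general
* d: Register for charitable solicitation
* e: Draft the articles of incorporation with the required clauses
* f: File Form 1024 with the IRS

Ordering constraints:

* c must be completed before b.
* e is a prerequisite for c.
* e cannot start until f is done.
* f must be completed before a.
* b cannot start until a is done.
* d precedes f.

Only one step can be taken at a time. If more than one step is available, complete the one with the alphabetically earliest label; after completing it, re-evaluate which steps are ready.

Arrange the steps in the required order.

d has no prerequisites → d first.
f is the only step now ready → f.
Ready: a and e. a has the earlier label → a.
That leaves e as the only ready step → e.
c is the only step now ready → c.
That leaves b as the only ready step → b.

d, f, a, e, c, b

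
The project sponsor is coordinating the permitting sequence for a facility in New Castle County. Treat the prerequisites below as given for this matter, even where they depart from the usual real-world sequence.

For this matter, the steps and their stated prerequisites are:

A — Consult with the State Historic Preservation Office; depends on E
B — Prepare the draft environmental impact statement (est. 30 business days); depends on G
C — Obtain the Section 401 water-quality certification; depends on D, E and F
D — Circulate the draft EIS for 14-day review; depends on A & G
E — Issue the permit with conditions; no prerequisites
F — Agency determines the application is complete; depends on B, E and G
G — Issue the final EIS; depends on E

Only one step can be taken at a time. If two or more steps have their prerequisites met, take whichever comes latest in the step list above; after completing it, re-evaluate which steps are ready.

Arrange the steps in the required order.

E G B F A D C

E has no prerequisites → E first.
Ready: G and A. G is listed later → G.
Now B and A have their prerequisites met. B is listed later, so B next.
F and A are both available; F is listed later → F.
A is the only step now ready → A.
D is the only step now ready → D.
C needed F, E and D, now all done → C.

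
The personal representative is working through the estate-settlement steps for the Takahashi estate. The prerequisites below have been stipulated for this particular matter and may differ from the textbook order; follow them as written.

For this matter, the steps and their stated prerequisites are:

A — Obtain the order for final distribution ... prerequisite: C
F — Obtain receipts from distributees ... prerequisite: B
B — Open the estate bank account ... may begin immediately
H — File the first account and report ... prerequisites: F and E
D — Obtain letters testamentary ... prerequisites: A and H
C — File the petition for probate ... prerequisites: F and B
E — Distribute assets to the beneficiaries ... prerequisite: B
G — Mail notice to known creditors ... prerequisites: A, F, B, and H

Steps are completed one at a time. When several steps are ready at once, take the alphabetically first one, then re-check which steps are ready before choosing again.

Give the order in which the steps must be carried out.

B → E → F → C → A → H → D → G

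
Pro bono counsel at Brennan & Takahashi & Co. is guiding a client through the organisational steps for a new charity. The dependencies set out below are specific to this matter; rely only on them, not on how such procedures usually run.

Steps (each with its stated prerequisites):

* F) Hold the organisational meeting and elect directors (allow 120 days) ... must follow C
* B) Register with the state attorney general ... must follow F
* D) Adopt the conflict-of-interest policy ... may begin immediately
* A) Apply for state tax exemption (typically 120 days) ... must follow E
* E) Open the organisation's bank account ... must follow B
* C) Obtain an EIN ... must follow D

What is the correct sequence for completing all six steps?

D → C → F → B → E → A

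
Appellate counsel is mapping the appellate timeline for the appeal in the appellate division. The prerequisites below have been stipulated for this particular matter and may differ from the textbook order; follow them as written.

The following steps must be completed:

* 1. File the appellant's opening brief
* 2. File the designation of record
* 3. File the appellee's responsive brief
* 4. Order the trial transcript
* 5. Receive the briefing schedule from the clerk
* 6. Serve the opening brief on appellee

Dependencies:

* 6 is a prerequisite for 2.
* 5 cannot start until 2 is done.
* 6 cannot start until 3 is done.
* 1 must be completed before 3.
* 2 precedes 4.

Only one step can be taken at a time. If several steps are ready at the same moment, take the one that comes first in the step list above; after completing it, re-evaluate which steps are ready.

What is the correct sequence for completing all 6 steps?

1, 3, 6, 2, 4, 5

1 is the only step with nothing outstanding, so it goes first.
3 is the only step now ready → 3.
Next only 6 has its prerequisites met → 6.
2 is the only step now ready → 2.
Now 4 and 5 have their prerequisites met. 4 is listed earlier, so 4 next.
5 needed 2, now all done → 5.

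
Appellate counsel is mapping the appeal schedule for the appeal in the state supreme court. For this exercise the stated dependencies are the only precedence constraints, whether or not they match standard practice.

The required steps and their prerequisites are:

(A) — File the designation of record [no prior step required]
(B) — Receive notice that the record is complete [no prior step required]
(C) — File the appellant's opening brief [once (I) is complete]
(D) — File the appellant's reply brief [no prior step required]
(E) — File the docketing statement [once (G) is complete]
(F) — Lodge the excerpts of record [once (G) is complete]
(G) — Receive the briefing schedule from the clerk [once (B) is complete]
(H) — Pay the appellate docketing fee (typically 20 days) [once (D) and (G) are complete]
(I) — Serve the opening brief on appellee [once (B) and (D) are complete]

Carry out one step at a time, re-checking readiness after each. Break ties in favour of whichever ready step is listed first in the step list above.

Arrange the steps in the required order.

Nothing is required for (A), (B) and (D). (A) is listed earlier → (A) first.
Now (B) and (D) have their prerequisites met. (B) is listed earlier, so (B) next.
(G) now also ready, so the ready set is {(D), (G)}; (D) is listed earlier → (D).
(I) now also ready, so the ready set is {(G), (I)}; (G) is listed earlier → (G).
(E), (F), (H) and (I) are all available; (E) is listed earlier → (E).
Ready: (F), (H) and (I). (F) is listed earlier → (F).
(H) and (I) are both available; (H) is listed earlier → (H).
(I) is the only step now ready → (I).
Next only (C) has its prerequisites met → (C).

(A), (B), (D), (G), (E), (F), (H), (I), (C)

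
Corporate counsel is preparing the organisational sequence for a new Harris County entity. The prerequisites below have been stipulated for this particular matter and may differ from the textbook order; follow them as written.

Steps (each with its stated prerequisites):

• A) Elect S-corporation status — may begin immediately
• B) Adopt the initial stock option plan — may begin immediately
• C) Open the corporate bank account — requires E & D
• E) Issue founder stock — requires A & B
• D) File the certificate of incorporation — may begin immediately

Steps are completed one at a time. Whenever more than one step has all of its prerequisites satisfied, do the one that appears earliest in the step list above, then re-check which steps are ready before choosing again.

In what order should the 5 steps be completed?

Nothing is required for A, B and D. A is listed earlier → A first.
Ready: B and D. B is listed earlier → B.
E and D are both available; E is listed earlier → E.
Next only D has its prerequisites met → D.
That leaves C as the only ready step → C.

A, B, E, D, C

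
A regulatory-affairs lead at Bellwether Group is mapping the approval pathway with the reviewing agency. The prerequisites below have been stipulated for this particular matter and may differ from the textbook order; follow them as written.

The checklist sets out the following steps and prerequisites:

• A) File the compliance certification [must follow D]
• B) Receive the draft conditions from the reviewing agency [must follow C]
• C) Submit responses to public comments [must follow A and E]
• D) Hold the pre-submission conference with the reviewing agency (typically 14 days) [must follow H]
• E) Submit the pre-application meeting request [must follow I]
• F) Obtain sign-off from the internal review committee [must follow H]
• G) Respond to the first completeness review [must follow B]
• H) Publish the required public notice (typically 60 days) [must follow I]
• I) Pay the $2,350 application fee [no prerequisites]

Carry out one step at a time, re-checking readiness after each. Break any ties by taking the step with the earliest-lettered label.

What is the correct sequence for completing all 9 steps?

I → E → H → D → A → C → B → F → G

I is the only step with nothing outstanding, so it goes first.
Ready: E and H. E has the earlier label → E.
Next only H has its prerequisites met → H.
Ready: D and F. D has the earlier label → D.
Now A and F have their prerequisites met. A has the earlier label, so A next.
C now also ready, so the ready set is {C, F}; C has the earlier label → C.
B now also ready, so the ready set is {B, F}; B has the earlier label → B.
G now also ready, so the ready set is {F, G}; F has the earlier label → F.
That leaves G as the only ready step → G.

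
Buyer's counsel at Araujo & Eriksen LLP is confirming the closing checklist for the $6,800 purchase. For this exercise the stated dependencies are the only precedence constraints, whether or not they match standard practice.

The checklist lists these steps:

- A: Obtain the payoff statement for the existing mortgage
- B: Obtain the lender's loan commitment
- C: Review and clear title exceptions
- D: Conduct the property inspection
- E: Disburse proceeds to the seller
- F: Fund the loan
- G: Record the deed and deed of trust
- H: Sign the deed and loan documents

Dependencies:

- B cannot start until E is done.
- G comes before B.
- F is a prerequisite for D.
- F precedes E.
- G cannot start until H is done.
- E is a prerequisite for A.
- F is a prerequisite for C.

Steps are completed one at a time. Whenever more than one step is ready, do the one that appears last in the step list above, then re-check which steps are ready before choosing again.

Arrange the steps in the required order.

H G F E D C B A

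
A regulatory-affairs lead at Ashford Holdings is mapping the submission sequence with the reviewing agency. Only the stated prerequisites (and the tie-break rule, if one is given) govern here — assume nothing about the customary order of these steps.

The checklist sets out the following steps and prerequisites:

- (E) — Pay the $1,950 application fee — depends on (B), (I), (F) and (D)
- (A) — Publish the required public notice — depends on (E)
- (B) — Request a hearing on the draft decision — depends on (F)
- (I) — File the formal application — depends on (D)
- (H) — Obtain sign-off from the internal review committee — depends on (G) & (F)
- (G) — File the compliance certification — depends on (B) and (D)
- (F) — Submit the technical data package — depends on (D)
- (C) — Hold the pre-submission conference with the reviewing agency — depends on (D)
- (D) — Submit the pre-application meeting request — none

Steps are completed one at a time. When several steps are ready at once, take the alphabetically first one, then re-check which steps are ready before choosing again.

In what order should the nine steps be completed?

(D) has no prerequisites → (D) first.
(C), (F) and (I) are all available; (C) has the earlier label → (C).
Ready: (F) and (I). (F) has the earlier label → (F).
Now (B) and (I) have their prerequisites met. (B) has the earlier label, so (B) next.
(G) now also ready, so the ready set is {(G), (I)}; (G) has the earlier label → (G).
Ready: (H) and (I). (H) has the earlier label → (H).
(I) is the only step now ready → (I).
That leaves (E) as the only ready step → (E).
Next only (A) has its prerequisites met → (A).

(D) → (C) → (F) → (B) → (G) → (H) → (I) → (E) → (A)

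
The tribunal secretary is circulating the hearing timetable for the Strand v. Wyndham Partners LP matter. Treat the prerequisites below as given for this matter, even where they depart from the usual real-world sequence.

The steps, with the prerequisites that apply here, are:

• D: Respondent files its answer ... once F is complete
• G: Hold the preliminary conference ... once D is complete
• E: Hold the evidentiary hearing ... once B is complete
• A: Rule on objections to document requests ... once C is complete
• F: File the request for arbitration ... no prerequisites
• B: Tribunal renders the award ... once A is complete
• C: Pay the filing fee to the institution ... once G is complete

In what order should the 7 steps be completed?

F D G C A B E

Only F has no prerequisites, so it is first.
D needed F, now all done → D.
That leaves G as the only ready step → G.
C needed G, now all done → C.
A is the only step now ready → A.
B needed A, now all done → B.
E needed B, now all done → E.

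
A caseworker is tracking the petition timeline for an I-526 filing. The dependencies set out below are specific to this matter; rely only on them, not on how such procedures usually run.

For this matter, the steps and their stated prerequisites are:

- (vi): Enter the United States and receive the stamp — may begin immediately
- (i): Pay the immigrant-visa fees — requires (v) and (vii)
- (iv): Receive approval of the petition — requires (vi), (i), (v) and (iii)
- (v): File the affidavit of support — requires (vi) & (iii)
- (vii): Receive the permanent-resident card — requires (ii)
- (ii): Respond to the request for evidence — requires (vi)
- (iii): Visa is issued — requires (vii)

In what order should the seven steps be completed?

(vi) → (ii) → (vii) → (iii) → (v) → (i) → (iv)

Only (vi) has no prerequisites, so it is first.
(ii) needed (vi), now all done → (ii).
(vii) is the only step now ready → (vii).
That leaves (iii) as the only ready step → (iii).
(v) is the only step now ready → (v).
(i) is the only step now ready → (i).
That leaves (iv) as the only ready step → (iv).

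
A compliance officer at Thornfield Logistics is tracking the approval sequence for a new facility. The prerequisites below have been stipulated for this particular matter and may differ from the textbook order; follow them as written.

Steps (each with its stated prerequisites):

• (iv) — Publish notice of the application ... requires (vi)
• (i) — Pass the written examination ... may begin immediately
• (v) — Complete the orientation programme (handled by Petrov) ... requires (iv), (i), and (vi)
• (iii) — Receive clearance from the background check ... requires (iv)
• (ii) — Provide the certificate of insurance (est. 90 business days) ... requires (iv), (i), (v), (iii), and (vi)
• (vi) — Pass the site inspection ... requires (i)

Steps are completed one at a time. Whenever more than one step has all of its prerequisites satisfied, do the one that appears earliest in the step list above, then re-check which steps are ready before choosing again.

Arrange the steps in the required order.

(i), (vi), (iv), (v), (iii), (ii)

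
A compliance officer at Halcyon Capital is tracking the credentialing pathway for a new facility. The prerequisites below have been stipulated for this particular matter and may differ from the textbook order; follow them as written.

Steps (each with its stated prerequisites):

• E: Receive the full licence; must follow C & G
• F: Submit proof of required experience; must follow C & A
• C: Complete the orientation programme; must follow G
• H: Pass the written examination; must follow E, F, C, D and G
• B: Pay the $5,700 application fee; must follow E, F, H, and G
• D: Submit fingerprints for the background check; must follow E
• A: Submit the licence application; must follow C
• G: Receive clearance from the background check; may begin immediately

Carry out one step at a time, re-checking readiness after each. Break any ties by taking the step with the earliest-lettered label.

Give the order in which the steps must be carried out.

Only G has no prerequisites, so it is first.
C is the only step now ready → C.
A and E are both available; A has the earlier label → A.
F now also ready, so the ready set is {E, F}; E has the earlier label → E.
D now also ready, so the ready set is {D, F}; D has the earlier label → D.
F needed A and C, now all done → F.
Next only H has its prerequisites met → H.
B needed E, F, G and H, now all done → B.

G, C, A, E, D, F, H, B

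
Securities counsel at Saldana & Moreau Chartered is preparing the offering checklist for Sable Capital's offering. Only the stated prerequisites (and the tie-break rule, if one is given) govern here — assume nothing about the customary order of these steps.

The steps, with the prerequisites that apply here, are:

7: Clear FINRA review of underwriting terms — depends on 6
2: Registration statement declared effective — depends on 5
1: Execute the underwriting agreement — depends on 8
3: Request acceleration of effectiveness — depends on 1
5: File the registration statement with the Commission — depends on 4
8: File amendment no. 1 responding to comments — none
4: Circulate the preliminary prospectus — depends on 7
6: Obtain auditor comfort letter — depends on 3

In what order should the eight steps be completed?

8 1 3 6 7 4 5 2

8 has no prerequisites → 8 first.
1 needed 8, now all done → 1.
3 needed 1, now all done → 3.
6 is the only step now ready → 6.
7 is the only step now ready → 7.
4 needed 7, now all done → 4.
5 needed 4, now all done → 5.
Next only 2 has its prerequisites met → 2.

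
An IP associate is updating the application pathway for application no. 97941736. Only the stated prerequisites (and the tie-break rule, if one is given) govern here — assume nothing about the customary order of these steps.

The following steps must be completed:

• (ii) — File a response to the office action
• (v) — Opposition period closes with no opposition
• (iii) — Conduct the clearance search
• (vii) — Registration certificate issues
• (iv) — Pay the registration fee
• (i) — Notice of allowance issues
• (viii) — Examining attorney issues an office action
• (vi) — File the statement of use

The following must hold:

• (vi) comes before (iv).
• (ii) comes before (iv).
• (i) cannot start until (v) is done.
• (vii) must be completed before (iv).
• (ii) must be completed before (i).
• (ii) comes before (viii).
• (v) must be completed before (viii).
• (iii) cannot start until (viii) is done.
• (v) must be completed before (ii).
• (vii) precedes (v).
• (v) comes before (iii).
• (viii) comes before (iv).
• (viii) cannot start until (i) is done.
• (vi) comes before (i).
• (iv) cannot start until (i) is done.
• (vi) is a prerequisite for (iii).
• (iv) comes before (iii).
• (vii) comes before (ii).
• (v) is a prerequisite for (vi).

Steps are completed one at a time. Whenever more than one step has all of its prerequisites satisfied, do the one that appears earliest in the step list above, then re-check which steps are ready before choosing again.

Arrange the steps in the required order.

(vii) is the only step with nothing outstanding, so it goes first.
That leaves (v) as the only ready step → (v).
Now (ii) and (vi) have their prerequisites met. (ii) is listed earlier, so (ii) next.
(vi) needed (v), now all done → (vi).
(i) needed (ii), (v) and (vi), now all done → (i).
(viii) is the only step now ready → (viii).
Next only (iv) has its prerequisites met → (iv).
(iii) needed (v), (iv), (viii) and (vi), now all done → (iii).

(vii) → (v) → (ii) → (vi) → (i) → (viii) → (iv) → (iii)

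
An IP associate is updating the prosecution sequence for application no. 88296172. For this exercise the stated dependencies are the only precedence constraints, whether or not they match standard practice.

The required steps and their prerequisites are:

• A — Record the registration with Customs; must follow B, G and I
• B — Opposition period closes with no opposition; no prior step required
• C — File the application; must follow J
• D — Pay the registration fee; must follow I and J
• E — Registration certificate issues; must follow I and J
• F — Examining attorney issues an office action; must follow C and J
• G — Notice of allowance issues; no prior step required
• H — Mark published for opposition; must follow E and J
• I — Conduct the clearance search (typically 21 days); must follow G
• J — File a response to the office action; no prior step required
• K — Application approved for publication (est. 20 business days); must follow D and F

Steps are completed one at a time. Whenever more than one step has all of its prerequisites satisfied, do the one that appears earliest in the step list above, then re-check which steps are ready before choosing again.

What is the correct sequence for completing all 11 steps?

B, G and J have no prerequisites; B is listed earlier, so B is first.
Now G and J have their prerequisites met. G is listed earlier, so G next.
Now I and J have their prerequisites met. I is listed earlier, so I next.
A now also ready, so the ready set is {A, J}; A is listed earlier → A.
That leaves J as the only ready step → J.
C, D and E are all available; C is listed earlier → C.
F now also ready, so the ready set is {D, E, F}; D is listed earlier → D.
Ready: E and F. E is listed earlier → E.
F and H are both available; F is listed earlier → F.
K now also ready, so the ready set is {H, K}; H is listed earlier → H.
Next only K has its prerequisites met → K.

B, G, I, A, J, C, D, E, F, H, K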